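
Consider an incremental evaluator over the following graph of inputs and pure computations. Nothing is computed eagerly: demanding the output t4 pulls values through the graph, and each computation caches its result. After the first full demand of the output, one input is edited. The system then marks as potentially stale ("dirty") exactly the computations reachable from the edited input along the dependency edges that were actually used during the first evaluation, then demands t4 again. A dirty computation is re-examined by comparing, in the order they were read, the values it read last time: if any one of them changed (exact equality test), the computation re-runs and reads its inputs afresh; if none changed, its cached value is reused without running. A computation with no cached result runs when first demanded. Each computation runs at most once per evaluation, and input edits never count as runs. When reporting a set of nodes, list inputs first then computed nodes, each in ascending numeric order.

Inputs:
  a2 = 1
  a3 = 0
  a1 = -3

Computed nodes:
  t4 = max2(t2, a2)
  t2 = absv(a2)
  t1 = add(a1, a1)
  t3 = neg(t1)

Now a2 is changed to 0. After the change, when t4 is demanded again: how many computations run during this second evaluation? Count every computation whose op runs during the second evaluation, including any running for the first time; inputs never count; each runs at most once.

Initial pass — values computed on the first demand:
  t2 = absv(1) = 1
  t4 = max2(1, 1) = 1

Second demand — change propagation:
  t2: re-runs because a2 1->0; new result 0.
  t4: re-runs because t2 1->0; a2 1->0; new result 0.

Run set: t2, t4 (2 run).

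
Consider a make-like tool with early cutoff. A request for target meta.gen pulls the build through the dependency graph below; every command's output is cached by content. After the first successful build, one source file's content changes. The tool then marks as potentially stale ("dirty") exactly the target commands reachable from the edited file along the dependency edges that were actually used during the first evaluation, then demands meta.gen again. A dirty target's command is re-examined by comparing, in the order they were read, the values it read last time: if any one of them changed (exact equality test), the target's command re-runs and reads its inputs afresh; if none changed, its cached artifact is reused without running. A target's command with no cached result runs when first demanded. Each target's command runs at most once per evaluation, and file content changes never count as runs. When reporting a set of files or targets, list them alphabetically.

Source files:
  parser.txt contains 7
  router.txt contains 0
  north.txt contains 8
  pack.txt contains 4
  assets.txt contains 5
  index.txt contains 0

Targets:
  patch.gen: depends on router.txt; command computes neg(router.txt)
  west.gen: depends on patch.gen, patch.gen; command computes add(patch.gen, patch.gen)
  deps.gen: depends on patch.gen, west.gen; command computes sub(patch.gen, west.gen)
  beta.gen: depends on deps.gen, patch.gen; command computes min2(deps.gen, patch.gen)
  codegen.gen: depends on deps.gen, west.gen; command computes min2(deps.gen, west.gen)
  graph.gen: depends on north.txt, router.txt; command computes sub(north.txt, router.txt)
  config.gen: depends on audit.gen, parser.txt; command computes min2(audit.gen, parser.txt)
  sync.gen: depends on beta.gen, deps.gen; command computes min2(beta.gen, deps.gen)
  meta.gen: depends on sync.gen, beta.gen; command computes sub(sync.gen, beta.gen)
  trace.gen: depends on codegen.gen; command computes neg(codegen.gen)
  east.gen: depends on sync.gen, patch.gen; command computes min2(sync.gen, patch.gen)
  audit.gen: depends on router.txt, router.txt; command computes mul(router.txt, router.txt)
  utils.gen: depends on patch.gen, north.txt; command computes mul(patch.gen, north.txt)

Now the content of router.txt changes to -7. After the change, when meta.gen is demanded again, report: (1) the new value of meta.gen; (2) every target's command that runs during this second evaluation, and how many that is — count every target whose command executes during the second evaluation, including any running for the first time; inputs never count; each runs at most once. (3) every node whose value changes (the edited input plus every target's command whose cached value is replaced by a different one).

Demanding meta.gen again yields 0.
6 target commands run: beta.gen, deps.gen, meta.gen, patch.gen, sync.gen, west.gen.
The nodes whose values change: beta.gen, deps.gen, patch.gen, router.txt, sync.gen, west.gen.

First demand of the output computes:
  patch.gen = neg(0) = 0
  west.gen = add(0, 0) = 0
  deps.gen = sub(0, 0) = 0
  beta.gen = min2(0, 0) = 0
  sync.gen = min2(0, 0) = 0
  meta.gen = sub(0, 0) = 0

After the edit, cleaning proceeds:
  patch.gen: a read changed (router.txt 0->-7) — executes, giving 7.
  west.gen: a read changed (patch.gen 0->7; patch.gen 0->7) — executes, giving 14.
  deps.gen: a read changed (patch.gen 0->7; west.gen 0->14) — executes, giving -7.
  beta.gen: a read changed (deps.gen 0->-7; patch.gen 0->7) — executes, giving -7.
  sync.gen: a read changed (beta.gen 0->-7; deps.gen 0->-7) — executes, giving -7.
  meta.gen: a read changed (sync.gen 0->-7; beta.gen 0->-7) — executes, giving 0 — identical to its old value.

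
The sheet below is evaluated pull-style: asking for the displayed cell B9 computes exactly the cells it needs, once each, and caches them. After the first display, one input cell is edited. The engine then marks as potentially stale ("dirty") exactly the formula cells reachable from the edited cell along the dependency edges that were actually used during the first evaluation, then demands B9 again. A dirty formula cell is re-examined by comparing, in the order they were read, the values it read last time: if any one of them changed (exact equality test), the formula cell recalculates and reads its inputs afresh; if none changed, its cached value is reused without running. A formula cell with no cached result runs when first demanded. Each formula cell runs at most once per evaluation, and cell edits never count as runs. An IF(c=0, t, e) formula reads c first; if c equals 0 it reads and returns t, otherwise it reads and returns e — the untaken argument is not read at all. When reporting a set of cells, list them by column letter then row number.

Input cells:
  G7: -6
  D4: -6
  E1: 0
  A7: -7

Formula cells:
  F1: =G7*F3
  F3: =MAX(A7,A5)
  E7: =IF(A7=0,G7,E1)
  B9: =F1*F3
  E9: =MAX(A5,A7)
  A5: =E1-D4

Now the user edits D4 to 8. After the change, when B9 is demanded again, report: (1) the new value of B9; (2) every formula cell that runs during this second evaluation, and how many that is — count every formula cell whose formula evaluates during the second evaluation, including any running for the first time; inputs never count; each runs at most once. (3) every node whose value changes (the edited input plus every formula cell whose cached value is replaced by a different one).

First demand of the output computes:
  A5 = 0 - -6 = 6
  F3 = MAX(-7, 6) = 6
  F1 = -6 * 6 = -36
  B9 = -36 * 6 = -216

After the edit, cleaning proceeds:
  A5: a read changed (D4 -6->8) — executes, giving -8.
  F3: a read changed (A5 6->-8) — executes, giving -7.
  F1: a read changed (F3 6->-7) — executes, giving 42.
  B9: a read changed (F1 -36->42; F3 6->-7) — executes, giving -294.

Demanding B9 again yields -294.
4 formula cells run: A5, B9, F1, F3.
The nodes whose values change: A5, B9, D4, F1, F3.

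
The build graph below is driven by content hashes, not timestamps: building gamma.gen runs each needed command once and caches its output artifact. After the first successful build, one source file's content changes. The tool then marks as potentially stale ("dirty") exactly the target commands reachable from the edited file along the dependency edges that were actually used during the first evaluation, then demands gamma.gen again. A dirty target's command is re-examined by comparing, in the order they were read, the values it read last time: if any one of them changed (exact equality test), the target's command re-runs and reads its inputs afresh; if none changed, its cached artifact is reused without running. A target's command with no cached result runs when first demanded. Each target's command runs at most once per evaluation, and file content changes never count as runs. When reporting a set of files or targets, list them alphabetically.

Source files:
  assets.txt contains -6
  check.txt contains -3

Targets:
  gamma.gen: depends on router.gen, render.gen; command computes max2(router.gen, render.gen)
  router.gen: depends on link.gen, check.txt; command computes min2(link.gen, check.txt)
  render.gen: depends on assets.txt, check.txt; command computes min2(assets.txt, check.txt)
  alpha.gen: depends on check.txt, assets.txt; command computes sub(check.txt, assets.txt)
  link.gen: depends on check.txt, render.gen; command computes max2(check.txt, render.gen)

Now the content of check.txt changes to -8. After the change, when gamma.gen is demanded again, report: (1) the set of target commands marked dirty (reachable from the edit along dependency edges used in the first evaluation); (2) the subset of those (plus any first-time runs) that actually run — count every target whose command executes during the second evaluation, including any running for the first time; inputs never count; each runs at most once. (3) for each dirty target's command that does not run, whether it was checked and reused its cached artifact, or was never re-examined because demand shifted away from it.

Dirty set: gamma.gen, link.gen, render.gen, router.gen.
Run set: gamma.gen, link.gen, render.gen, router.gen (4 run).
All dirty target commands ended up running.

Initial pass — values computed on the first demand:
  render.gen = min2(-6, -3) = -6
  link.gen = max2(-3, -6) = -3
  router.gen = min2(-3, -3) = -3
  gamma.gen = max2(-3, -6) = -3

Second demand — change propagation:
  render.gen: re-runs because check.txt -3->-8; new result -8.
  link.gen: re-runs because check.txt -3->-8; render.gen -6->-8; new result -8.
  router.gen: re-runs because link.gen -3->-8; check.txt -3->-8; new result -8.
  gamma.gen: re-runs because router.gen -3->-8; render.gen -6->-8; new result -8.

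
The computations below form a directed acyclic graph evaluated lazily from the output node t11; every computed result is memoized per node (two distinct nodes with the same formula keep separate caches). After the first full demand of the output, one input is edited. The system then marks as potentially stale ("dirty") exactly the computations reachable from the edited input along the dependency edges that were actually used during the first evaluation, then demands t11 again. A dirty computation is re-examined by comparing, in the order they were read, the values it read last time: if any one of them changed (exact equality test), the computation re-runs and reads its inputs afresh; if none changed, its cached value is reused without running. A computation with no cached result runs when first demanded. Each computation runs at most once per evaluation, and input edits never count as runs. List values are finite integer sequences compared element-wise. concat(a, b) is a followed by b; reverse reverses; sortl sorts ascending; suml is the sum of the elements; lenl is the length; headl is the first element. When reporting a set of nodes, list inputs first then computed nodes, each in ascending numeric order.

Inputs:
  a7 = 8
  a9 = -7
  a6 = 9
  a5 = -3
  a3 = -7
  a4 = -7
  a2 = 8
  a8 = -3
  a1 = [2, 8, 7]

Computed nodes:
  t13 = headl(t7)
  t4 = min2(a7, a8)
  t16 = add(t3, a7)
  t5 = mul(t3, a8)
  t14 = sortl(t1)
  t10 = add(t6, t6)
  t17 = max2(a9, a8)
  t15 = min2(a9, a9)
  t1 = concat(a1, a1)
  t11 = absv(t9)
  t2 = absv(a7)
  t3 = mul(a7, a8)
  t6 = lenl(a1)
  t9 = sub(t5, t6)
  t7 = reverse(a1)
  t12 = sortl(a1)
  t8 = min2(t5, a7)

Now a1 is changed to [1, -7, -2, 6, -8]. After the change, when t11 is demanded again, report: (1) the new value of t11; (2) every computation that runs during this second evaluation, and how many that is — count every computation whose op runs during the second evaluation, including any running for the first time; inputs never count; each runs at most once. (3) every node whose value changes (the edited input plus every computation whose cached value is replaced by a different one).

First demand of the output computes:
  t3 = mul(8, -3) = -24
  t5 = mul(-24, -3) = 72
  t6 = lenl([2, 8, 7]) = 3
  t9 = sub(72, 3) = 69
  t11 = absv(69) = 69

After the edit, cleaning proceeds:
  t6: a read changed (a1 [2, 8, 7]->[1, -7, -2, 6, -8]) — executes, giving 5.
  t9: a read changed (t6 3->5) — executes, giving 67.
  t11: a read changed (t9 69->67) — executes, giving 67.

Demanding t11 again yields 67.
3 computations run: t6, t9, t11.
The nodes whose values change: a1, t6, t9, t11.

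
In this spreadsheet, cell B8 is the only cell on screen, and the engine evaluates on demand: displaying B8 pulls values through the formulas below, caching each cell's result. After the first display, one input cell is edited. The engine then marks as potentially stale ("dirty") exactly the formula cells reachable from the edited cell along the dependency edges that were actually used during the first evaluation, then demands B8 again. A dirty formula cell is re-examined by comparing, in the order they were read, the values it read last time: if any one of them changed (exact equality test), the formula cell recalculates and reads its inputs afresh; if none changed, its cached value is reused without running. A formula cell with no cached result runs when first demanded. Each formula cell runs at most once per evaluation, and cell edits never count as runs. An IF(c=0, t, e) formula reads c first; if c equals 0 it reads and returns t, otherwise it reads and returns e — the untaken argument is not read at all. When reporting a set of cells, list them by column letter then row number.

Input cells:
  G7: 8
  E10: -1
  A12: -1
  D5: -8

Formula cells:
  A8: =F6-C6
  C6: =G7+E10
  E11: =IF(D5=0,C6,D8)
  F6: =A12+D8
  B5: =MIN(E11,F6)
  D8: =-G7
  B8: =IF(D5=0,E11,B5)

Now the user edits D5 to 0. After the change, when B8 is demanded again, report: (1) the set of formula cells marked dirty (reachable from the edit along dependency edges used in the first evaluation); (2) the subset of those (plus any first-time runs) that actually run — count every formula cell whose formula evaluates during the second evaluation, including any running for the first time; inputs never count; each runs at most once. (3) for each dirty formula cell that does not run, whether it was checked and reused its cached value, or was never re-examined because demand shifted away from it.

Initial pass — values computed on the first demand:
  D8 = -(8) = -8
  E11 = IF(D5=0: D5=-8 -> else branch D8) = -8
  F6 = -1 + -8 = -9
  B5 = MIN(-8, -9) = -9
  B8 = IF(D5=0: D5=-8 -> else branch B5) = -9

Second demand — change propagation:
  C6: newly demanded (no cache) — executes and yields 7.
  E11: re-runs because D5 -8->0; new result 7.
  B5: dirty yet unreached — the second evaluation never asks for it.
  B8: re-runs because D5 -8->0; new result 7.

The important point: the flipped condition redirects demand; B5 is left stale, never re-checked.

Dirty set: B5, B8, E11.
Run set: B8, C6, E11 (3 run).
Left stale — demand moved off them: B5.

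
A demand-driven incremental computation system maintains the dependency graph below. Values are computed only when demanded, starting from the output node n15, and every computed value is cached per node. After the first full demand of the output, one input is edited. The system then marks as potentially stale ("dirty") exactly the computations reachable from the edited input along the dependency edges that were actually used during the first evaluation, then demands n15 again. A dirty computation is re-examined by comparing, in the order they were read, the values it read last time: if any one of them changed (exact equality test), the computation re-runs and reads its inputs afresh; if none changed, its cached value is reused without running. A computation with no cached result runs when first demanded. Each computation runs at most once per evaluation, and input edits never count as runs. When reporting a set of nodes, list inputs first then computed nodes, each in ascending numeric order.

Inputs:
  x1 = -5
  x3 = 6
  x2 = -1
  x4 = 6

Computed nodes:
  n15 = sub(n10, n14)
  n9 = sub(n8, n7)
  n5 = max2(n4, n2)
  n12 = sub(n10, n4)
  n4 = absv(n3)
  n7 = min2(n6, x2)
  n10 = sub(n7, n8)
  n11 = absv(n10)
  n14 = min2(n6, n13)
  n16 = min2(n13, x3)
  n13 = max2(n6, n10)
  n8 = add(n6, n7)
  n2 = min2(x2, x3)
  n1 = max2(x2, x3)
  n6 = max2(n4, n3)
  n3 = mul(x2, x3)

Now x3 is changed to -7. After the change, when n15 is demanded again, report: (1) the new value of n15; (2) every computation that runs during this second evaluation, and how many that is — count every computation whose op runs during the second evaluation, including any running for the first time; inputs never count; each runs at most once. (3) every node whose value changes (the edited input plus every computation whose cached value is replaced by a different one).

First evaluation (everything demanded from the output):
  n3 = mul(-1, 6) = -6
  n4 = absv(-6) = 6
  n6 = max2(6, -6) = 6
  n7 = min2(6, -1) = -1
  n8 = add(6, -1) = 5
  n10 = sub(-1, 5) = -6
  n13 = max2(6, -6) = 6
  n14 = min2(6, 6) = 6
  n15 = sub(-6, 6) = -12

Propagation after the edit:
  n3: runs — x3 6->-7; result 7.
  n4: runs — n3 -6->7; result 7.
  n6: runs — n4 6->7; n3 -6->7; result 7.
  n7: runs — n6 6->7; result -1 (same value as before).
  n8: runs — n6 6->7; result 6.
  n10: runs — n8 5->6; result -7.
  n13: runs — n6 6->7; n10 -6->-7; result 7.
  n14: runs — n6 6->7; n13 6->7; result 7.
  n15: runs — n10 -6->-7; n14 6->7; result -14.

New value of n15: -14.
Computations that run: n3, n4, n6, n7, n8, n10, n13, n14, n15 — 9 in total.
Values that change: x3, n3, n4, n6, n8, n10, n13, n14, n15.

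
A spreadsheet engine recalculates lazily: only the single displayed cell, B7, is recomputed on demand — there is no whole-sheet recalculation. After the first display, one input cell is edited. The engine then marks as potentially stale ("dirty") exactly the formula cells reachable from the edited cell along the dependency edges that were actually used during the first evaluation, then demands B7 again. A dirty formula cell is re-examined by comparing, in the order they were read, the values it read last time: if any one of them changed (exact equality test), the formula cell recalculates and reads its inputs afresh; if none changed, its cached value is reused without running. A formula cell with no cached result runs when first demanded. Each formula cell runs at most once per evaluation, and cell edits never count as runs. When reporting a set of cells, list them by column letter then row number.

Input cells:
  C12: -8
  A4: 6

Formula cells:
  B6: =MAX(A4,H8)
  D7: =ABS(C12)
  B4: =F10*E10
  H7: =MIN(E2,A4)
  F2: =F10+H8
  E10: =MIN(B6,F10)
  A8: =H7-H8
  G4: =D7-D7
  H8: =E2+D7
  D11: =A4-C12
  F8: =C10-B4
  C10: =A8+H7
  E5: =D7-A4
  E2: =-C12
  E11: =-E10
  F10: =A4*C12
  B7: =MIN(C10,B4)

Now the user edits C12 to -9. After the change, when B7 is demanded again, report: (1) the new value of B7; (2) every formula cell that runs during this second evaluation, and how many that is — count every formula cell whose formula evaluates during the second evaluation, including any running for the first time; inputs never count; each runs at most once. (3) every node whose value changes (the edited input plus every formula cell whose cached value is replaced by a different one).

First evaluation (everything demanded from the output):
  D7 = ABS(-8) = 8
  E2 = -(-8) = 8
  F10 = 6 * -8 = -48
  H7 = MIN(8, 6) = 6
  H8 = 8 + 8 = 16
  A8 = 6 - 16 = -10
  B6 = MAX(6, 16) = 16
  C10 = -10 + 6 = -4
  E10 = MIN(16, -48) = -48
  B4 = -48 * -48 = 2304
  B7 = MIN(-4, 2304) = -4

Propagation after the edit:
  D7: runs — C12 -8->-9; result 9.
  E2: runs — C12 -8->-9; result 9.
  F10: runs — C12 -8->-9; result -54.
  H7: runs — E2 8->9; result 6 (same value as before).
  H8: runs — E2 8->9; D7 8->9; result 18.
  A8: runs — H8 16->18; result -12.
  B6: runs — H8 16->18; result 18.
  C10: runs — A8 -10->-12; result -6.
  E10: runs — B6 16->18; F10 -48->-54; result -54.
  B4: runs — F10 -48->-54; E10 -48->-54; result 2916.
  B7: runs — C10 -4->-6; B4 2304->2916; result -6.

New value of B7: -6.
Formula cells that run: A8, B4, B6, B7, C10, D7, E2, E10, F10, H7, H8 — 11 in total.
Values that change: A8, B4, B6, B7, C10, C12, D7, E2, E10, F10, H8.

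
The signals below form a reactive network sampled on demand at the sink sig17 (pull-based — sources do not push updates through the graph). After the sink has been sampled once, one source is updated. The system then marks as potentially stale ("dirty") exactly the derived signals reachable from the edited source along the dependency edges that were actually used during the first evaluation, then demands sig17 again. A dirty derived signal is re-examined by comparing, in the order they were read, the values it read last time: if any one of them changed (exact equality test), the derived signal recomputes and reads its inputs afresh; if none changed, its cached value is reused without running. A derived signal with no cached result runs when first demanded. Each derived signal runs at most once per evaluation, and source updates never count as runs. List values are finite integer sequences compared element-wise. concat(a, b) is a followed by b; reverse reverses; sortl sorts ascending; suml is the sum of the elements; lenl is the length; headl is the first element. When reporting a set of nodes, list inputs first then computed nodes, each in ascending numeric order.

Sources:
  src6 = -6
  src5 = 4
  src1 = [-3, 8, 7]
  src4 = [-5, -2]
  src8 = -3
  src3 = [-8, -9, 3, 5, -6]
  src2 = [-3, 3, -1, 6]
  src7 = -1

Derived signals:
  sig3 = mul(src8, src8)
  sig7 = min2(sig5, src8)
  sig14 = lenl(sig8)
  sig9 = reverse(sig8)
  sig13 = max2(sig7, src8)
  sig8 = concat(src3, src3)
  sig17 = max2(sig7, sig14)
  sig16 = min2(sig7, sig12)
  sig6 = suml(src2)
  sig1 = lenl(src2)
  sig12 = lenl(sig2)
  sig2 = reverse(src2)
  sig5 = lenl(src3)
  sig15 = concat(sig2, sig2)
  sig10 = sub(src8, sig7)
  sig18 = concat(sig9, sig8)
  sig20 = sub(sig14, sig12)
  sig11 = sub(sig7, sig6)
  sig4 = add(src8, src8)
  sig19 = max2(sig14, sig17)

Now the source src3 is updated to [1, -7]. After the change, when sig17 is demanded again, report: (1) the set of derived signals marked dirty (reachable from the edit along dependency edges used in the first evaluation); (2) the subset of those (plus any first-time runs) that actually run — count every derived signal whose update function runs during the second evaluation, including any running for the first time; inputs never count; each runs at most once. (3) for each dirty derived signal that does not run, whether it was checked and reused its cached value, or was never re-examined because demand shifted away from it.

Initial pass — values computed on the first demand:
  sig5 = lenl([-8, -9, 3, 5, -6]) = 5
  sig7 = min2(5, -3) = -3
  sig8 = concat([-8, -9, 3, 5, -6], [-8, -9, 3, 5, -6]) = [-8, -9, 3, 5, -6, -8, -9, 3, 5, -6]
  sig14 = lenl([-8, -9, 3, 5, -6, -8, -9, 3, 5, -6]) = 10
  sig17 = max2(-3, 10) = 10

Second demand — change propagation:
  sig5: re-runs because src3 [-8, -9, 3, 5, -6]->[1, -7]; new result 2.
  sig7: re-runs because sig5 5->2; new result -3 (unchanged).
  sig8: re-runs because src3 [-8, -9, 3, 5, -6]->[1, -7]; src3 [-8, -9, 3, 5, -6]->[1, -7]; new result [1, -7, 1, -7].
  sig14: re-runs because sig8 [-8, -9, 3, 5, -6, -8, -9, 3, 5, -6]->[1, -7, 1, -7]; new result 4.
  sig17: re-runs because sig14 10->4; new result 4.

Dirty set: sig5, sig7, sig8, sig14, sig17.
Run set: sig5, sig7, sig8, sig14, sig17 (5 run).
All dirty derived signals ended up running.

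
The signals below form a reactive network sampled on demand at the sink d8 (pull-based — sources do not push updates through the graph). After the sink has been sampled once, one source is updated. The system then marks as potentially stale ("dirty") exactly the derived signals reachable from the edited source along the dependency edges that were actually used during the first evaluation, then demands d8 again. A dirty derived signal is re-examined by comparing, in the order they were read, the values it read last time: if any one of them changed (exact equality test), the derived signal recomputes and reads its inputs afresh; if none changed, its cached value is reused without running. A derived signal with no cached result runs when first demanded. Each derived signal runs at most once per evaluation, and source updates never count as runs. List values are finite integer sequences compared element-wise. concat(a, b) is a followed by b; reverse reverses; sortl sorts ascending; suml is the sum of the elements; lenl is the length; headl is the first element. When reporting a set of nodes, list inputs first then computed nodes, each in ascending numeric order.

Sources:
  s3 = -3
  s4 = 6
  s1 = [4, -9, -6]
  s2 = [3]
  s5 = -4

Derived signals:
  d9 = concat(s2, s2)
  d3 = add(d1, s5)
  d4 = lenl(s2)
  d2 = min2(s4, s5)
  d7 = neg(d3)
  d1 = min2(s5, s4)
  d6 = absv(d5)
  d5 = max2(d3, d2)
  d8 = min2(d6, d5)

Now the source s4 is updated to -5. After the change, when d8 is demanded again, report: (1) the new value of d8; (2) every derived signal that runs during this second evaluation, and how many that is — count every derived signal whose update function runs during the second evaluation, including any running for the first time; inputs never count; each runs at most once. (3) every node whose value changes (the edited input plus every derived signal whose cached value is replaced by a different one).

d8 now evaluates to -5.
Run set: d1, d2, d3, d5, d6, d8 (6 run).
Changed values: s4, d1, d2, d3, d5, d6, d8.

Initial pass — values computed on the first demand:
  d1 = min2(-4, 6) = -4
  d2 = min2(6, -4) = -4
  d3 = add(-4, -4) = -8
  d5 = max2(-8, -4) = -4
  d6 = absv(-4) = 4
  d8 = min2(4, -4) = -4

Second demand — change propagation:
  d1: re-runs because s4 6->-5; new result -5.
  d2: re-runs because s4 6->-5; new result -5.
  d3: re-runs because d1 -4->-5; new result -9.
  d5: re-runs because d3 -8->-9; d2 -4->-5; new result -5.
  d6: re-runs because d5 -4->-5; new result 5.
  d8: re-runs because d6 4->5; d5 -4->-5; new result -5.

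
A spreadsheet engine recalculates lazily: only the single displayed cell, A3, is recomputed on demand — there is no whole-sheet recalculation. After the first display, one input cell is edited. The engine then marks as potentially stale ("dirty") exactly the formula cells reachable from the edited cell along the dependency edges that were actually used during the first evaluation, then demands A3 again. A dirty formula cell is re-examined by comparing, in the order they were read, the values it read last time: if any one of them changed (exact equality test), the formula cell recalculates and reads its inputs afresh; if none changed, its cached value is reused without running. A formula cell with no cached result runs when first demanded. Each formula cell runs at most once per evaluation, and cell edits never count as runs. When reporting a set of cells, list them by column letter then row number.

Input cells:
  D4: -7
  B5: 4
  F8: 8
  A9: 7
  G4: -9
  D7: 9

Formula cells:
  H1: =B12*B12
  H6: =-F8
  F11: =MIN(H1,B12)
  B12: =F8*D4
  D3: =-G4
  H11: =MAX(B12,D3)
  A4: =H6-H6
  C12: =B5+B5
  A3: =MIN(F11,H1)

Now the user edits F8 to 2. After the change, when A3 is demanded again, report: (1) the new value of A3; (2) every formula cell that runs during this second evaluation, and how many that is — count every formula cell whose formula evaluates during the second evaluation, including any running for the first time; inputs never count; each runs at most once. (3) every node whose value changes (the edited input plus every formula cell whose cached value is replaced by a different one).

First evaluation (everything demanded from the output):
  B12 = 8 * -7 = -56
  H1 = -56 * -56 = 3136
  F11 = MIN(3136, -56) = -56
  A3 = MIN(-56, 3136) = -56

Propagation after the edit:
  B12: runs — F8 8->2; result -14.
  H1: runs — B12 -56->-14; B12 -56->-14; result 196.
  F11: runs — H1 3136->196; B12 -56->-14; result -14.
  A3: runs — F11 -56->-14; H1 3136->196; result -14.

New value of A3: -14.
Formula cells that run: A3, B12, F11, H1 — 4 in total.
Values that change: A3, B12, F8, F11, H1.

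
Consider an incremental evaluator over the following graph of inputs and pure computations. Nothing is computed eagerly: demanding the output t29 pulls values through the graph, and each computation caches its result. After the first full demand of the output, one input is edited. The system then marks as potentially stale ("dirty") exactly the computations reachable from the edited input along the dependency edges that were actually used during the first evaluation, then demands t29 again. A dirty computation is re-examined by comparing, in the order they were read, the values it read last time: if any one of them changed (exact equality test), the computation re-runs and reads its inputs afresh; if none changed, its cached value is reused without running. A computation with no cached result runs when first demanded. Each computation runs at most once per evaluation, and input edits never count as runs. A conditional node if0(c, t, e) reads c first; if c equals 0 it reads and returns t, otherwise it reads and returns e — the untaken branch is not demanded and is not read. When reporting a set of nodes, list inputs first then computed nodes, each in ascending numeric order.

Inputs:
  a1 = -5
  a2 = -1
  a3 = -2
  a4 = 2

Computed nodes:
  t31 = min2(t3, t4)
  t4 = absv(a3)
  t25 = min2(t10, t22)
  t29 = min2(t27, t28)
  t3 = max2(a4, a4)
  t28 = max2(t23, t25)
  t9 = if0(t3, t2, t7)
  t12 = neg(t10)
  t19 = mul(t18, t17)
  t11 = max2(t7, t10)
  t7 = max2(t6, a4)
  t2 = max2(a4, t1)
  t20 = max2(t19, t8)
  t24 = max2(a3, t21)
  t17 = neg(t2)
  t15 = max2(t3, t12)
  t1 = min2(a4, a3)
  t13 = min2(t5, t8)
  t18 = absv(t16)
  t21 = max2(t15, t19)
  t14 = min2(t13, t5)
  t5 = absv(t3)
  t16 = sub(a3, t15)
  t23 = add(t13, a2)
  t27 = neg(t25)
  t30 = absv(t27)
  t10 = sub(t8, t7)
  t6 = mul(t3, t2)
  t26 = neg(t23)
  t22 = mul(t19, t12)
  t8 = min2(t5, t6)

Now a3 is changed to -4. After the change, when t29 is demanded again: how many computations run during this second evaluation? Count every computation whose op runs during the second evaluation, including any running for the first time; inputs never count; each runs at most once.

Initial pass — values computed on the first demand:
  t1 = min2(2, -2) = -2
  t2 = max2(2, -2) = 2
  t3 = max2(2, 2) = 2
  t5 = absv(2) = 2
  t6 = mul(2, 2) = 4
  t7 = max2(4, 2) = 4
  t8 = min2(2, 4) = 2
  t10 = sub(2, 4) = -2
  t12 = neg(-2) = 2
  t13 = min2(2, 2) = 2
  t15 = max2(2, 2) = 2
  t16 = sub(-2, 2) = -4
  t17 = neg(2) = -2
  t18 = absv(-4) = 4
  t19 = mul(4, -2) = -8
  t22 = mul(-8, 2) = -16
  t23 = add(2, -1) = 1
  t25 = min2(-2, -16) = -16
  t27 = neg(-16) = 16
  t28 = max2(1, -16) = 1
  t29 = min2(16, 1) = 1

Second demand — change propagation:
  t1: re-runs because a3 -2->-4; new result -4.
  t2: re-runs because t1 -2->-4; new result 2 (unchanged).
  t6: re-examined; everything it read last time is the same (t3 unchanged, t2 unchanged) — cache 4 kept, no run.
  t7: re-examined; everything it read last time is the same (t6 unchanged, a4 unchanged) — cache 4 kept, no run.
  t8: re-examined; everything it read last time is the same (t5 unchanged, t6 unchanged) — cache 2 kept, no run.
  t10: re-examined; everything it read last time is the same (t8 unchanged, t7 unchanged) — cache -2 kept, no run.
  t12: re-examined; everything it read last time is the same (t10 unchanged) — cache 2 kept, no run.
  t13: re-examined; everything it read last time is the same (t5 unchanged, t8 unchanged) — cache 2 kept, no run.
  t15: re-examined; everything it read last time is the same (t3 unchanged, t12 unchanged) — cache 2 kept, no run.
  t16: re-runs because a3 -2->-4; new result -6.
  t17: re-examined; everything it read last time is the same (t2 unchanged) — cache -2 kept, no run.
  t18: re-runs because t16 -4->-6; new result 6.
  t19: re-runs because t18 4->6; new result -12.
  t22: re-runs because t19 -8->-12; new result -24.
  t23: re-examined; everything it read last time is the same (t13 unchanged, a2 unchanged) — cache 1 kept, no run.
  t25: re-runs because t22 -16->-24; new result -24.
  t27: re-runs because t25 -16->-24; new result 24.
  t28: re-runs because t25 -16->-24; new result 1 (unchanged).
  t29: re-runs because t27 16->24; new result 1 (unchanged).

The important point: at t6 every value read last time is unchanged, so the dirty flag clears without a run.

Run set: t1, t2, t16, t18, t19, t22, t25, t27, t28, t29 (10 run).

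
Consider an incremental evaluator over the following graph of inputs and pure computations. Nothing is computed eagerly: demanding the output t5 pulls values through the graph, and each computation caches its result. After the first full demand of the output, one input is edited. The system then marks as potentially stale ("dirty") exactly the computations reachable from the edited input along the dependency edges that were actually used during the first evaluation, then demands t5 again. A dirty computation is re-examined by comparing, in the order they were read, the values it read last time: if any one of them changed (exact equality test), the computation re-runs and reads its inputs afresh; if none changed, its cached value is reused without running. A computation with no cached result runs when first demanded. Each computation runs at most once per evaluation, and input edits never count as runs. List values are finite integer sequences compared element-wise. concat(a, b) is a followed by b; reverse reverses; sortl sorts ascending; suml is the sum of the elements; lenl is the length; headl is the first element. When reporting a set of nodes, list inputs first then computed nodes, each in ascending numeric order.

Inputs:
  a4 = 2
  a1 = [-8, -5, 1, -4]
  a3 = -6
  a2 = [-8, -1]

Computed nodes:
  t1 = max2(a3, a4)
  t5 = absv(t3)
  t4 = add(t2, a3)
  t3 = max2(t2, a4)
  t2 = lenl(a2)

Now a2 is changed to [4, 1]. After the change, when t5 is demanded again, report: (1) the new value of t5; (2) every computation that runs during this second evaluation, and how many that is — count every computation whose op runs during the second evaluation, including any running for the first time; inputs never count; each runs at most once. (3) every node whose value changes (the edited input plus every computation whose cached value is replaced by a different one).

t5 now evaluates to 2.
Run set: t2 (1 run).
Changed values: a2.
The important point: t2 recomputes to an identical value, and the output ends up unchanged.

Initial pass — values computed on the first demand:
  t2 = lenl([-8, -1]) = 2
  t3 = max2(2, 2) = 2
  t5 = absv(2) = 2

Second demand — change propagation:
  t2: re-runs because a2 [-8, -1]->[4, 1]; new result 2 (unchanged).
  t3: re-examined; everything it read last time is the same (t2 unchanged, a4 unchanged) — cache 2 kept, no run.
  t5: re-examined; everything it read last time is the same (t3 unchanged) — cache 2 kept, no run.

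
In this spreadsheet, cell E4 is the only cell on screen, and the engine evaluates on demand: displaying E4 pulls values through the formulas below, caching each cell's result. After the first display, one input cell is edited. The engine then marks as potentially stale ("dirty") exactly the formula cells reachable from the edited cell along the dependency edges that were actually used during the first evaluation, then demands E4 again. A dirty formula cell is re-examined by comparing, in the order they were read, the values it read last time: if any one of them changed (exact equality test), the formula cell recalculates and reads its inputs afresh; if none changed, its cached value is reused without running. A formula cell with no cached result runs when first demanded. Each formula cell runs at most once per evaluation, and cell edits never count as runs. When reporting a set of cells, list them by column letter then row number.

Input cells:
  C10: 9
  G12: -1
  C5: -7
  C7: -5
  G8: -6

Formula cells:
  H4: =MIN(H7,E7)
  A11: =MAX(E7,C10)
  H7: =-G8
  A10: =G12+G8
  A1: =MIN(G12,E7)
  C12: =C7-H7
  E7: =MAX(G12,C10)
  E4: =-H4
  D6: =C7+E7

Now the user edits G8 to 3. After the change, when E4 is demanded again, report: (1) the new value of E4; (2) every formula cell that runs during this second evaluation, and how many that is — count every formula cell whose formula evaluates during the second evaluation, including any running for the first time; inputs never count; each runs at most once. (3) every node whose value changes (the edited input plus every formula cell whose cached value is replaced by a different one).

Initial pass — values computed on the first demand:
  E7 = MAX(-1, 9) = 9
  H7 = -(-6) = 6
  H4 = MIN(6, 9) = 6
  E4 = -(6) = -6

Second demand — change propagation:
  H7: re-runs because G8 -6->3; new result -3.
  H4: re-runs because H7 6->-3; new result -3.
  E4: re-runs because H4 6->-3; new result 3.

E4 now evaluates to 3.
Run set: E4, H4, H7 (3 run).
Changed values: E4, G8, H4, H7.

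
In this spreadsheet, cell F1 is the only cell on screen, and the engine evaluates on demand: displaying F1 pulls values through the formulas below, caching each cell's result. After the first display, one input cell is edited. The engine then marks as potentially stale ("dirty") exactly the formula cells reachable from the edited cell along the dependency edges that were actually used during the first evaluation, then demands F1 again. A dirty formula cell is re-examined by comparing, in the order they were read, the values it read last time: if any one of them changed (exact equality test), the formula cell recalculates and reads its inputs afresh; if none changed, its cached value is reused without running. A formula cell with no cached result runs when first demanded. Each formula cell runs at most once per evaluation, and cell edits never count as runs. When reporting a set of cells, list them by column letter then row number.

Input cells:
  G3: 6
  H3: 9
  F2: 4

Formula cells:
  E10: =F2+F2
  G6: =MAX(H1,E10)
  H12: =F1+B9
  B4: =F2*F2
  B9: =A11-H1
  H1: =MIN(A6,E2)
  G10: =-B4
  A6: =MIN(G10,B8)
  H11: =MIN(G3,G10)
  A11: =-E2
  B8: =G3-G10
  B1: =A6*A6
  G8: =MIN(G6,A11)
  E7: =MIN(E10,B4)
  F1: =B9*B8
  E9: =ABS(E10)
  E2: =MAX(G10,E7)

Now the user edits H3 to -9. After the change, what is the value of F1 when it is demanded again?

F1 now evaluates to 176.
The important point: nothing the output needs ever reads H3, so the edit is invisible to it.

Initial pass — values computed on the first demand:
  B4 = 4 * 4 = 16
  E10 = 4 + 4 = 8
  E7 = MIN(8, 16) = 8
  G10 = -(16) = -16
  B8 = 6 - -16 = 22
  A6 = MIN(-16, 22) = -16
  E2 = MAX(-16, 8) = 8
  A11 = -(8) = -8
  H1 = MIN(-16, 8) = -16
  B9 = -8 - -16 = 8
  F1 = 8 * 22 = 176

Second demand — change propagation:
  no demanded computation ever read H3, so the edit dirties nothing and nothing runs.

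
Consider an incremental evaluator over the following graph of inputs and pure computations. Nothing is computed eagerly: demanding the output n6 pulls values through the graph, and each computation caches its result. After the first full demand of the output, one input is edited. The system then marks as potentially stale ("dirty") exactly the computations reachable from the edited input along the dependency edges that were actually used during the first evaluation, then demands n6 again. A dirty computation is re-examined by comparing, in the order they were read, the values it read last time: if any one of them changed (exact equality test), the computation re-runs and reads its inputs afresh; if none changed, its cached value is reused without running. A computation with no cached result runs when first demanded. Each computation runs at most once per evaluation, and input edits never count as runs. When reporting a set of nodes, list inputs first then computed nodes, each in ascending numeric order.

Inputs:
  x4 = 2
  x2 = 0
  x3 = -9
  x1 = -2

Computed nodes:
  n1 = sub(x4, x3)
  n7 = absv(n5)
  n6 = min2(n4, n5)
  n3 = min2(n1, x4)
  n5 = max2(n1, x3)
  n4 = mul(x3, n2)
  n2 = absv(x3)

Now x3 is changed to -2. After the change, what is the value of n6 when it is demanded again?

n6 now evaluates to -4.

Initial pass — values computed on the first demand:
  n1 = sub(2, -9) = 11
  n2 = absv(-9) = 9
  n4 = mul(-9, 9) = -81
  n5 = max2(11, -9) = 11
  n6 = min2(-81, 11) = -81

Second demand — change propagation:
  n1: re-runs because x3 -9->-2; new result 4.
  n2: re-runs because x3 -9->-2; new result 2.
  n4: re-runs because x3 -9->-2; n2 9->2; new result -4.
  n5: re-runs because n1 11->4; x3 -9->-2; new result 4.
  n6: re-runs because n4 -81->-4; n5 11->4; new result -4.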